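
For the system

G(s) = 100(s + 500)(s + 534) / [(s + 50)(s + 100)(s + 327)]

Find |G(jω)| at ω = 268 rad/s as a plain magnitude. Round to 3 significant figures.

At s = jω = j268:
zero (s+500): 500 + j268 → |·| = √(500²+268²) = √321824 ≈ 567.3, ∠ = arctan(268/500) ≈ 28.19°
zero (s+534): 534 + j268 → |·| = √(534²+268²) = √356980 ≈ 597.48, ∠ = arctan(268/534) ≈ 26.65°
pole (s+50): 50 + j268 → |·| = √(50²+268²) = √74324 ≈ 272.62, ∠ = arctan(268/50) ≈ 79.43°
pole (s+100): 100 + j268 → |·| = √(100²+268²) = √81824 ≈ 286.05, ∠ = arctan(268/100) ≈ 69.54°
pole (s+327): 327 + j268 → |·| = √(327²+268²) = √178753 ≈ 422.79, ∠ = arctan(268/327) ≈ 39.34°
|G| = 100 · 3.3895e+05 / 3.297e+07 ≈ 1.0281

1.03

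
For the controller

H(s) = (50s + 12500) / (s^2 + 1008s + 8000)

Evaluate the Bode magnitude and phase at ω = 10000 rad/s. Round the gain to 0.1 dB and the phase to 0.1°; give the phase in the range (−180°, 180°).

-46.1 dB, -85.7°

Substitute s = j10000:
Numerator: 50(j10000) + 12500 = 12500 + j500000
Denominator: (j10000)^2 + 1008(j10000) + 8000 = -99992000 + j10080000
|N| = √(12500² + 500000²) ≈ 5.0016e+05, ∠N ≈ 88.57°
|D| = √(99992000² + 10080000²) ≈ 1.005e+08, ∠D ≈ 174.24°
|H| = 5.0016e+05 / 1.005e+08 ≈ 0.0049767
Gain = 20 log₁₀(0.0049767) ≈ -46.06 dB
∠H = 88.57° − 174.24° = -85.67°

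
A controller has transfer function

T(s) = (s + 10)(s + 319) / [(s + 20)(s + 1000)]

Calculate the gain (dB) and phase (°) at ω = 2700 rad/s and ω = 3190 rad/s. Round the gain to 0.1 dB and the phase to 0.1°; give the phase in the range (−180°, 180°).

ω = 2700: -0.5 dB, 13.8°; ω = 3190: -0.4 dB, 11.9°

At s = jω = j2700:
zero (s+10): 10 + j2700 → |·| = √(10²+2700²) = √7290100 ≈ 2700, ∠ = arctan(2700/10) ≈ 89.79°
zero (s+319): 319 + j2700 → |·| = √(319²+2700²) = √7391761 ≈ 2718.8, ∠ = arctan(2700/319) ≈ 83.26°
pole (s+20): 20 + j2700 → |·| = √(20²+2700²) = √7290400 ≈ 2700.1, ∠ = arctan(2700/20) ≈ 89.58°
pole (s+1000): 1000 + j2700 → |·| = √(1000²+2700²) = √8290000 ≈ 2879.2, ∠ = arctan(2700/1000) ≈ 69.68°
|T| = 1 · 7.3408e+06 / 7.7741e+06 ≈ 0.94426
Gain = 20 log₁₀(0.94426) ≈ -0.50 dB
∠T = 173.05° − 159.26° = 13.79°

At s = jω = j3190:
zero (s+10): 10 + j3190 → |·| = √(10²+3190²) = √10176200 ≈ 3190, ∠ = arctan(3190/10) ≈ 89.82°
zero (s+319): 319 + j3190 → |·| = √(319²+3190²) = √10277861 ≈ 3205.9, ∠ = arctan(3190/319) ≈ 84.29°
pole (s+20): 20 + j3190 → |·| = √(20²+3190²) = √10176500 ≈ 3190.1, ∠ = arctan(3190/20) ≈ 89.64°
pole (s+1000): 1000 + j3190 → |·| = √(1000²+3190²) = √11176100 ≈ 3343.1, ∠ = arctan(3190/1000) ≈ 72.59°
|T| = 1 · 1.0227e+07 / 1.0665e+07 ≈ 0.95893
Gain = 20 log₁₀(0.95893) ≈ -0.36 dB
∠T = 174.11° − 162.23° = 11.88°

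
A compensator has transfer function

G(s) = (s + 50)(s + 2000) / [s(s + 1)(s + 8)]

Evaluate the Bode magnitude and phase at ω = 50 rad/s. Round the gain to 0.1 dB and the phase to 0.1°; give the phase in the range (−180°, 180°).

At s = jω = j50:
zero (s+50): 50 + j50 → |·| = √(50²+50²) = √5000 ≈ 70.711, ∠ = arctan(50/50) ≈ 45.00°
zero (s+2000): 2000 + j50 → |·| = √(2000²+50²) = √4002500 ≈ 2000.6, ∠ = arctan(50/2000) ≈ 1.43°
pole (s+1): 1 + j50 → |·| = √(1²+50²) = √2501 ≈ 50.01, ∠ = arctan(50/1) ≈ 88.85°
pole (s+8): 8 + j50 → |·| = √(8²+50²) = √2564 ≈ 50.636, ∠ = arctan(50/8) ≈ 80.91°
pole at origin: |s| = 50, ∠ = 90.00° (in denominator)
|G| = 1 · 1.4146e+05 / 1.2662e+05 ≈ 1.1172
Gain = 20 log₁₀(1.1172) ≈ 0.96 dB
∠G = 46.43° − 259.76° = -213.33° ≡ 146.67° (principal value)

1.0 dB, 146.7°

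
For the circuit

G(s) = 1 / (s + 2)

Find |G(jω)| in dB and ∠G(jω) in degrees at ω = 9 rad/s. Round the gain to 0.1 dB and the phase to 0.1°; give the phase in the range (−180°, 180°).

At s = jω = j9:
pole (s+2): 2 + j9 → |·| = √(2²+9²) = √85 ≈ 9.2195, ∠ = arctan(9/2) ≈ 77.47°
|G| = 1 / 9.2195 ≈ 0.10847
Gain = 20 log₁₀(0.10847) ≈ -19.29 dB
∠G = 0.00° − 77.47° = -77.47°

-19.3 dB, -77.5°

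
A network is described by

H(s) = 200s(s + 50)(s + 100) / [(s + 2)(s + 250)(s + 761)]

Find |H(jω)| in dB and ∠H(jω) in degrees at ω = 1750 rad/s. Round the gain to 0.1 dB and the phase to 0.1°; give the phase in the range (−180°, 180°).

At s = jω = j1750:
zero (s+50): 50 + j1750 → |·| = √(50²+1750²) = √3065000 ≈ 1750.7, ∠ = arctan(1750/50) ≈ 88.36°
zero (s+100): 100 + j1750 → |·| = √(100²+1750²) = √3072500 ≈ 1752.9, ∠ = arctan(1750/100) ≈ 86.73°
zero at origin: s = j1750 → |·| = 1750, ∠ = 90.00°
pole (s+2): 2 + j1750 → |·| = √(2²+1750²) = √3062504 ≈ 1750, ∠ = arctan(1750/2) ≈ 89.93°
pole (s+250): 250 + j1750 → |·| = √(250²+1750²) = √3125000 ≈ 1767.8, ∠ = arctan(1750/250) ≈ 81.87°
pole (s+761): 761 + j1750 → |·| = √(761²+1750²) = √3641621 ≈ 1908.3, ∠ = arctan(1750/761) ≈ 66.50°
|H| = 200 · 5.3704e+09 / 5.9036e+09 ≈ 181.94
Gain = 20 log₁₀(181.94) ≈ 45.20 dB
∠H = 265.09° − 238.30° = 26.79°

45.2 dB, 26.8°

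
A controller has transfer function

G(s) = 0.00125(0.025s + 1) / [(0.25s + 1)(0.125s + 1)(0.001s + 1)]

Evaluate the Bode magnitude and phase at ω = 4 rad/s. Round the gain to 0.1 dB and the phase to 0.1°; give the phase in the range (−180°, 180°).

-62.0 dB, -66.1°

At ω = 4 rad/s:
zero (1 + j4·0.025) = 1 + j0.1 → |·| ≈ 1.005, ∠ ≈ 5.71°
pole (1 + j4·0.25) = 1 + j1 → |·| ≈ 1.4142, ∠ ≈ 45.00°
pole (1 + j4·0.125) = 1 + j0.5 → |·| ≈ 1.118, ∠ ≈ 26.57°
pole (1 + j4·0.001) = 1 + j0.004 → |·| ≈ 1, ∠ ≈ 0.23°
|G| = 0.00125 · 1.005 / (1.4142 · 1.118 · 1) ≈ 0.00079455
Gain = 20 log₁₀(0.00079455) ≈ -62.00 dB
∠G = (5.71°) − (45.00° + 26.57° + 0.23°) = -66.09°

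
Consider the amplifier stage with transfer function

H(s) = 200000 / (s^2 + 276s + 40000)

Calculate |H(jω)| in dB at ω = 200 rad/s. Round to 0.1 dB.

11.2 dB

At s = jω = j200:
quadratic: (j200)² + 276·j200 + 40000 = 0 + j55200 → |·| ≈ 55200, ∠ ≈ 90.00°
|H| = 200000 / 55200 ≈ 3.6232
Gain = 20 log₁₀(3.6232) ≈ 11.18 dB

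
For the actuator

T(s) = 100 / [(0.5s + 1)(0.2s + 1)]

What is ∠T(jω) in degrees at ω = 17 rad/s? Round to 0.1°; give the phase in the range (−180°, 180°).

-156.9°

At ω = 17 rad/s:
pole (1 + j17·0.5) = 1 + j8.5 → |·| ≈ 8.5586, ∠ ≈ 83.29°
pole (1 + j17·0.2) = 1 + j3.4 → |·| ≈ 3.544, ∠ ≈ 73.61°
∠T = (0°) − (83.29° + 73.61°) = -156.90°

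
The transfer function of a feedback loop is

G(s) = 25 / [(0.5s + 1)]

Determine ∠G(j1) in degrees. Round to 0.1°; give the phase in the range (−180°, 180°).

-26.6°

At ω = 1 rad/s:
pole (1 + j1·0.5) = 1 + j0.5 → |·| ≈ 1.118, ∠ ≈ 26.57°
∠G = (0°) − (26.57°) = -26.57°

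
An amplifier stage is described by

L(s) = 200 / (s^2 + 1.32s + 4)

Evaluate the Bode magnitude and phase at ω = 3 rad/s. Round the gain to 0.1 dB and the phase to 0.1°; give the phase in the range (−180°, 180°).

At s = jω = j3:
quadratic: (j3)² + 1.32·j3 + 4 = -5 + j3.96 → |·| ≈ 6.3782, ∠ ≈ 141.62°
|L| = 200 / 6.3782 ≈ 31.357
Gain = 20 log₁₀(31.357) ≈ 29.93 dB
∠L = 0.00° − 141.62° = -141.62°

29.9 dB, -141.6°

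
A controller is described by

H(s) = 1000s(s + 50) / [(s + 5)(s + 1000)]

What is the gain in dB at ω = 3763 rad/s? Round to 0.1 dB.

At s = jω = j3763:
zero (s+50): 50 + j3763 → |·| = √(50²+3763²) = √14162669 ≈ 3763.3, ∠ = arctan(3763/50) ≈ 89.24°
zero at origin: s = j3763 → |·| = 3763, ∠ = 90.00°
pole (s+5): 5 + j3763 → |·| = √(5²+3763²) = √14160194 ≈ 3763, ∠ = arctan(3763/5) ≈ 89.92°
pole (s+1000): 1000 + j3763 → |·| = √(1000²+3763²) = √15160169 ≈ 3893.6, ∠ = arctan(3763/1000) ≈ 75.12°
|H| = 1000 · 1.4161e+07 / 1.4652e+07 ≈ 966.49
Gain = 20 log₁₀(966.49) ≈ 59.70 dB

59.7 dB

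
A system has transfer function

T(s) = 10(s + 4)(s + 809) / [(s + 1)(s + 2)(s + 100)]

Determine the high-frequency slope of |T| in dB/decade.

Each pole contributes −20 dB/decade at high frequency; each zero contributes +20 dB/decade.
Net: 2 zero(s) − 3 pole(s) → -20 dB/decade.

-20 dB/decade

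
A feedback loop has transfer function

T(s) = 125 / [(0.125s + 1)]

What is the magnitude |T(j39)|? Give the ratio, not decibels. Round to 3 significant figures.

25.1

At ω = 39 rad/s:
pole (1 + j39·0.125) = 1 + j4.875 → |·| ≈ 4.9765, ∠ ≈ 78.41°
|T| = 125 · 1 / (4.9765) ≈ 25.118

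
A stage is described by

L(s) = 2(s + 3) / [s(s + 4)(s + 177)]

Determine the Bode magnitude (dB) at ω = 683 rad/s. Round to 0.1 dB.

At s = jω = j683:
zero (s+3): 3 + j683 → |·| = √(3²+683²) = √466498 ≈ 683.01, ∠ = arctan(683/3) ≈ 89.75°
pole (s+4): 4 + j683 → |·| = √(4²+683²) = √466505 ≈ 683.01, ∠ = arctan(683/4) ≈ 89.66°
pole (s+177): 177 + j683 → |·| = √(177²+683²) = √497818 ≈ 705.56, ∠ = arctan(683/177) ≈ 75.47°
pole at origin: |s| = 683, ∠ = 90.00° (in denominator)
|L| = 2 · 683.01 / 3.2914e+08 ≈ 4.1503e-06
Gain = 20 log₁₀(4.1503e-06) ≈ -107.64 dB

-107.6 dB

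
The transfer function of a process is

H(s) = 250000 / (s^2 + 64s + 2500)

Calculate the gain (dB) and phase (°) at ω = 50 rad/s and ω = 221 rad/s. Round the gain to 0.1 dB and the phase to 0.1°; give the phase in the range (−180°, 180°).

ω = 50: 37.9 dB, -90.0°; ω = 221: 14.3 dB, -163.0°

At s = jω = j50:
quadratic: (j50)² + 64·j50 + 2500 = 0 + j3200 → |·| ≈ 3200, ∠ ≈ 90.00°
|H| = 250000 / 3200 ≈ 78.125
Gain = 20 log₁₀(78.125) ≈ 37.86 dB
∠H = 0.00° − 90.00° = -90.00°

At s = jω = j221:
quadratic: (j221)² + 64·j221 + 2500 = -46341 + j14144 → |·| ≈ 48451, ∠ ≈ 163.03°
|H| = 250000 / 48451 ≈ 5.1599
Gain = 20 log₁₀(5.1599) ≈ 14.25 dB
∠H = 0.00° − 163.03° = -163.03°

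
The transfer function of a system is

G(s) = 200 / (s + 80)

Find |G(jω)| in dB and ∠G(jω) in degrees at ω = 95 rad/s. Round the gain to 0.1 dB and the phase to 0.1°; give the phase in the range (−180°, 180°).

Substitute s = j95:
Numerator: 200 = 200 + j0
Denominator: (j95) + 80 = 80 + j95
|N| = √(200² + 0²) ≈ 200, ∠N ≈ 0.00°
|D| = √(80² + 95²) ≈ 124.2, ∠D ≈ 49.90°
|G| = 200 / 124.2 ≈ 1.6103
Gain = 20 log₁₀(1.6103) ≈ 4.14 dB
∠G = 0.00° − 49.90° = -49.90°

4.1 dB, -49.9°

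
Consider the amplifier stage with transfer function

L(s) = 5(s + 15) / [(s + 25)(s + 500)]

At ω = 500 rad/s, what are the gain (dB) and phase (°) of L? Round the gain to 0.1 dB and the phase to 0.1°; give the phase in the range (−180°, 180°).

At s = jω = j500:
zero (s+15): 15 + j500 → |·| = √(15²+500²) = √250225 ≈ 500.22, ∠ = arctan(500/15) ≈ 88.28°
pole (s+25): 25 + j500 → |·| = √(25²+500²) = √250625 ≈ 500.62, ∠ = arctan(500/25) ≈ 87.14°
pole (s+500): 500 + j500 → |·| = √(500²+500²) = √500000 ≈ 707.11, ∠ = arctan(500/500) ≈ 45.00°
|L| = 5 · 500.22 / 3.5399e+05 ≈ 0.0070655
Gain = 20 log₁₀(0.0070655) ≈ -43.02 dB
∠L = 88.28° − 132.14° = -43.86°

-43.0 dB, -43.9°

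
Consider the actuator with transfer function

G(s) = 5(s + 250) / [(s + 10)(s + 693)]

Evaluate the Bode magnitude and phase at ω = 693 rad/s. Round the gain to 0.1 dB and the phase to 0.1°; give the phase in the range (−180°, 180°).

-45.3 dB, -64.0°

At s = jω = j693:
zero (s+250): 250 + j693 → |·| = √(250²+693²) = √542749 ≈ 736.72, ∠ = arctan(693/250) ≈ 70.16°
pole (s+10): 10 + j693 → |·| = √(10²+693²) = √480349 ≈ 693.07, ∠ = arctan(693/10) ≈ 89.17°
pole (s+693): 693 + j693 → |·| = √(693²+693²) = √960498 ≈ 980.05, ∠ = arctan(693/693) ≈ 45.00°
|G| = 5 · 736.72 / 6.7924e+05 ≈ 0.0054231
Gain = 20 log₁₀(0.0054231) ≈ -45.32 dB
∠G = 70.16° − 134.17° = -64.01°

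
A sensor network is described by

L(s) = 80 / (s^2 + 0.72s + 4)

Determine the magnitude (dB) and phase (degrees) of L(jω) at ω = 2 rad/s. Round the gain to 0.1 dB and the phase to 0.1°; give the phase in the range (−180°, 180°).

At s = jω = j2:
quadratic: (j2)² + 0.72·j2 + 4 = 0 + j1.44 → |·| ≈ 1.44, ∠ ≈ 90.00°
|L| = 80 / 1.44 ≈ 55.556
Gain = 20 log₁₀(55.556) ≈ 34.89 dB
∠L = 0.00° − 90.00° = -90.00°

34.9 dB, -90.0°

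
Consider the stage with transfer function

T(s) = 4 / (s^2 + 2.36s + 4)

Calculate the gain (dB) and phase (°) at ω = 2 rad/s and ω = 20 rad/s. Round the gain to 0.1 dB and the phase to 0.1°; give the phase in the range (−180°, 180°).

At s = jω = j2:
quadratic: (j2)² + 2.36·j2 + 4 = 0 + j4.72 → |·| ≈ 4.72, ∠ ≈ 90.00°
|T| = 4 / 4.72 ≈ 0.84746
Gain = 20 log₁₀(0.84746) ≈ -1.44 dB
∠T = 0.00° − 90.00° = -90.00°

At s = jω = j20:
quadratic: (j20)² + 2.36·j20 + 4 = -396 + j47.2 → |·| ≈ 398.8, ∠ ≈ 173.20°
|T| = 4 / 398.8 ≈ 0.01003
Gain = 20 log₁₀(0.01003) ≈ -39.97 dB
∠T = 0.00° − 173.20° = -173.20°

ω = 2: -1.4 dB, -90.0°; ω = 20: -40.0 dB, -173.2°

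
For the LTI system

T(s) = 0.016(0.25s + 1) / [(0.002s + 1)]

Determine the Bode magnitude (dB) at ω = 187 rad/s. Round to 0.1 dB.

-3.1 dB

At ω = 187 rad/s:
zero (1 + j187·0.25) = 1 + j46.75 → |·| ≈ 46.761, ∠ ≈ 88.77°
pole (1 + j187·0.002) = 1 + j0.374 → |·| ≈ 1.0676, ∠ ≈ 20.51°
|T| = 0.016 · 46.761 / (1.0676) ≈ 0.7008
Gain = 20 log₁₀(0.7008) ≈ -3.09 dB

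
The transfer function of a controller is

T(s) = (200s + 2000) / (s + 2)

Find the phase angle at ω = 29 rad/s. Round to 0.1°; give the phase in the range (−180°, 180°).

Substitute s = j29:
Numerator: 200(j29) + 2000 = 2000 + j5800
Denominator: (j29) + 2 = 2 + j29
|N| = √(2000² + 5800²) ≈ 6135.1, ∠N ≈ 70.97°
|D| = √(2² + 29²) ≈ 29.069, ∠D ≈ 86.05°
∠T = 70.97° − 86.05° = -15.08°

-15.1°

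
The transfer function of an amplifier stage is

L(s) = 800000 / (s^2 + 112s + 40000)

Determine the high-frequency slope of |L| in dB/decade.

Each pole contributes −20 dB/decade at high frequency; each zero contributes +20 dB/decade.
Net: 0 zero(s) − 2 pole(s) → -40 dB/decade.

-40 dB/decade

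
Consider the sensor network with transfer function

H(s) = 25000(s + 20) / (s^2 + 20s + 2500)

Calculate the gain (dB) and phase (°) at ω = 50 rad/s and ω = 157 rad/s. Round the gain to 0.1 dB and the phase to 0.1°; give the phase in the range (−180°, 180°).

ω = 50: 62.6 dB, -21.8°; ω = 157: 45.0 dB, -89.2°

At s = jω = j50:
zero (s+20): 20 + j50 → |·| = √(20²+50²) = √2900 ≈ 53.852, ∠ = arctan(50/20) ≈ 68.20°
quadratic: (j50)² + 20·j50 + 2500 = 0 + j1000 → |·| ≈ 1000, ∠ ≈ 90.00°
|H| = 25000 · 53.852 / 1000 ≈ 1346.3
Gain = 20 log₁₀(1346.3) ≈ 62.58 dB
∠H = 68.20° − 90.00° = -21.80°

At s = jω = j157:
zero (s+20): 20 + j157 → |·| = √(20²+157²) = √25049 ≈ 158.27, ∠ = arctan(157/20) ≈ 82.74°
quadratic: (j157)² + 20·j157 + 2500 = -22149 + j3140 → |·| ≈ 22370, ∠ ≈ 171.93°
|H| = 25000 · 158.27 / 22370 ≈ 176.88
Gain = 20 log₁₀(176.88) ≈ 44.95 dB
∠H = 82.74° − 171.93° = -89.19°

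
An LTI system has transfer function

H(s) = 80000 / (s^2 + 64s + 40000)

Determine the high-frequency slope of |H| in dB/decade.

-40 dB/decade

Each pole contributes −20 dB/decade at high frequency; each zero contributes +20 dB/decade.
Net: 0 zero(s) − 2 pole(s) → -40 dB/decade.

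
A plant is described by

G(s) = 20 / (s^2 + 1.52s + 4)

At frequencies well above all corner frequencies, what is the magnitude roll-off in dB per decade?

-40 dB/decade

Each pole contributes −20 dB/decade at high frequency; each zero contributes +20 dB/decade.
Net: 0 zero(s) − 2 pole(s) → -40 dB/decade.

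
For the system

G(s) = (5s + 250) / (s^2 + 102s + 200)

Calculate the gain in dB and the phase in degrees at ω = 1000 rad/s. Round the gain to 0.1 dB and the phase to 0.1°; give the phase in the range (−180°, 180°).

Substitute s = j1000:
Numerator: 5(j1000) + 250 = 250 + j5000
Denominator: (j1000)^2 + 102(j1000) + 200 = -999800 + j102000
|N| = √(250² + 5000²) ≈ 5006.2, ∠N ≈ 87.14°
|D| = √(999800² + 102000²) ≈ 1.005e+06, ∠D ≈ 174.17°
|G| = 5006.2 / 1.005e+06 ≈ 0.0049813
Gain = 20 log₁₀(0.0049813) ≈ -46.05 dB
∠G = 87.14° − 174.17° = -87.03°

-46.1 dB, -87.0°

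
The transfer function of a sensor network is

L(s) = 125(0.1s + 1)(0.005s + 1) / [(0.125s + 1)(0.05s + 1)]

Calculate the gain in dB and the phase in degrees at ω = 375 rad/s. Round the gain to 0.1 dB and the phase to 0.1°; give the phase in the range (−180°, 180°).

At ω = 375 rad/s:
zero (1 + j375·0.1) = 1 + j37.5 → |·| ≈ 37.513, ∠ ≈ 88.47°
zero (1 + j375·0.005) = 1 + j1.875 → |·| ≈ 2.125, ∠ ≈ 61.93°
pole (1 + j375·0.125) = 1 + j46.875 → |·| ≈ 46.886, ∠ ≈ 88.78°
pole (1 + j375·0.05) = 1 + j18.75 → |·| ≈ 18.777, ∠ ≈ 86.95°
|L| = 125 · 37.513 · 2.125 / (46.886 · 18.777) ≈ 11.318
Gain = 20 log₁₀(11.318) ≈ 21.08 dB
∠L = (88.47° + 61.93°) − (88.78° + 86.95°) = -25.33°

21.1 dB, -25.3°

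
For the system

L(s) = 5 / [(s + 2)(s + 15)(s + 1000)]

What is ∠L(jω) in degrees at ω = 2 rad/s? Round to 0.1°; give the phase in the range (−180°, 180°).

-52.7°

At s = jω = j2:
pole (s+2): 2 + j2 → |·| = √(2²+2²) = √8 ≈ 2.8284, ∠ = arctan(2/2) ≈ 45.00°
pole (s+15): 15 + j2 → |·| = √(15²+2²) = √229 ≈ 15.133, ∠ = arctan(2/15) ≈ 7.59°
pole (s+1000): 1000 + j2 → |·| = √(1000²+2²) = √1000004 ≈ 1000, ∠ = arctan(2/1000) ≈ 0.11°
∠L = 0.00° − 52.70° = -52.70°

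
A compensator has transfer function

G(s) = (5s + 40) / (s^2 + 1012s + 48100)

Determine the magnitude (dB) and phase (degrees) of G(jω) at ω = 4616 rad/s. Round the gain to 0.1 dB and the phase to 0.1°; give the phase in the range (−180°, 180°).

-59.5 dB, -77.7°

Substitute s = j4616:
Numerator: 5(j4616) + 40 = 40 + j23080
Denominator: (j4616)^2 + 1012(j4616) + 48100 = -21259356 + j4671392
|N| = √(40² + 23080²) ≈ 23080, ∠N ≈ 89.90°
|D| = √(21259356² + 4671392²) ≈ 2.1767e+07, ∠D ≈ 167.61°
|G| = 23080 / 2.1767e+07 ≈ 0.0010603
Gain = 20 log₁₀(0.0010603) ≈ -59.49 dB
∠G = 89.90° − 167.61° = -77.71°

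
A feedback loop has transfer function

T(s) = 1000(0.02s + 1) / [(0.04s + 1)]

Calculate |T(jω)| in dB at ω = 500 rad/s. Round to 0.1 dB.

54.0 dB

At ω = 500 rad/s:
zero (1 + j500·0.02) = 1 + j10 → |·| ≈ 10.05, ∠ ≈ 84.29°
pole (1 + j500·0.04) = 1 + j20 → |·| ≈ 20.025, ∠ ≈ 87.14°
|T| = 1000 · 10.05 / (20.025) ≈ 501.87
Gain = 20 log₁₀(501.87) ≈ 54.01 dB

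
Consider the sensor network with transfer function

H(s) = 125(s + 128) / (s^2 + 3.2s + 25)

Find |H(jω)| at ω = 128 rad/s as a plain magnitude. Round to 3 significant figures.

1.38

At s = jω = j128:
zero (s+128): 128 + j128 → |·| = √(128²+128²) = √32768 ≈ 181.02, ∠ = arctan(128/128) ≈ 45.00°
quadratic: (j128)² + 3.2·j128 + 25 = -16359 + j409.6 → |·| ≈ 16364, ∠ ≈ 178.57°
|H| = 125 · 181.02 / 16364 ≈ 1.3828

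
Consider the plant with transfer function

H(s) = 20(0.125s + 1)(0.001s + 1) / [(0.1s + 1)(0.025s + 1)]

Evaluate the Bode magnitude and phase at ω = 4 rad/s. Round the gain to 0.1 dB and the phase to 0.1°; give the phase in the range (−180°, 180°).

26.3 dB, -0.7°

At ω = 4 rad/s:
zero (1 + j4·0.125) = 1 + j0.5 → |·| ≈ 1.118, ∠ ≈ 26.57°
zero (1 + j4·0.001) = 1 + j0.004 → |·| ≈ 1, ∠ ≈ 0.23°
pole (1 + j4·0.1) = 1 + j0.4 → |·| ≈ 1.077, ∠ ≈ 21.80°
pole (1 + j4·0.025) = 1 + j0.1 → |·| ≈ 1.005, ∠ ≈ 5.71°
|H| = 20 · 1.118 · 1 / (1.077 · 1.005) ≈ 20.658
Gain = 20 log₁₀(20.658) ≈ 26.30 dB
∠H = (26.57° + 0.23°) − (21.80° + 5.71°) = -0.71°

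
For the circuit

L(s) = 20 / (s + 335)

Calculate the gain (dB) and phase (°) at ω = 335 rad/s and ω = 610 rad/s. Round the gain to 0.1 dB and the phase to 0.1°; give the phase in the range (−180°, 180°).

At s = jω = j335:
pole (s+335): 335 + j335 → |·| = √(335²+335²) = √224450 ≈ 473.76, ∠ = arctan(335/335) ≈ 45.00°
|L| = 20 / 473.76 ≈ 0.042215
Gain = 20 log₁₀(0.042215) ≈ -27.49 dB
∠L = 0.00° − 45.00° = -45.00°

At s = jω = j610:
pole (s+335): 335 + j610 → |·| = √(335²+610²) = √484325 ≈ 695.93, ∠ = arctan(610/335) ≈ 61.23°
|L| = 20 / 695.93 ≈ 0.028739
Gain = 20 log₁₀(0.028739) ≈ -30.83 dB
∠L = 0.00° − 61.23° = -61.23°

ω = 335: -27.5 dB, -45.0°; ω = 610: -30.8 dB, -61.2°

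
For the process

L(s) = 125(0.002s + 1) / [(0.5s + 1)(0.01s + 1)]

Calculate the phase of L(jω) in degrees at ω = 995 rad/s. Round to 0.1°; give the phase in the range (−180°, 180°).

-110.8°

At ω = 995 rad/s:
zero (1 + j995·0.002) = 1 + j1.99 → |·| ≈ 2.2271, ∠ ≈ 63.32°
pole (1 + j995·0.5) = 1 + j497.5 → |·| ≈ 497.5, ∠ ≈ 89.88°
pole (1 + j995·0.01) = 1 + j9.95 → |·| ≈ 10, ∠ ≈ 84.26°
∠L = (63.32°) − (89.88° + 84.26°) = -110.82°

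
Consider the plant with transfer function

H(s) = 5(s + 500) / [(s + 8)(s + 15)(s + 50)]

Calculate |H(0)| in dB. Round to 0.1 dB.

H(0) = 5·500 / (8·15·50) ≈ 0.41667
20 log₁₀(0.41667) ≈ -7.60 dB

-7.6 dB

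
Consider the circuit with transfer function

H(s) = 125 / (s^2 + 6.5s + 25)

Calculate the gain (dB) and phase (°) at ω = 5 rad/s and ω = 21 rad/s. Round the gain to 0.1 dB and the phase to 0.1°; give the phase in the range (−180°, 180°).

At s = jω = j5:
quadratic: (j5)² + 6.5·j5 + 25 = 0 + j32.5 → |·| ≈ 32.5, ∠ ≈ 90.00°
|H| = 125 / 32.5 ≈ 3.8462
Gain = 20 log₁₀(3.8462) ≈ 11.70 dB
∠H = 0.00° − 90.00° = -90.00°

At s = jω = j21:
quadratic: (j21)² + 6.5·j21 + 25 = -416 + j136.5 → |·| ≈ 437.82, ∠ ≈ 161.83°
|H| = 125 / 437.82 ≈ 0.28551
Gain = 20 log₁₀(0.28551) ≈ -10.89 dB
∠H = 0.00° − 161.83° = -161.83°

ω = 5: 11.7 dB, -90.0°; ω = 21: -10.9 dB, -161.8°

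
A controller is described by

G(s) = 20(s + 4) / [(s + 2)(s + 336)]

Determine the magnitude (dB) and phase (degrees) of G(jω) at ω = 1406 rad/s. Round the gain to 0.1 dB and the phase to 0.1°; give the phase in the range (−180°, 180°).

-37.2 dB, -76.6°

At s = jω = j1406:
zero (s+4): 4 + j1406 → |·| = √(4²+1406²) = √1976852 ≈ 1406, ∠ = arctan(1406/4) ≈ 89.84°
pole (s+2): 2 + j1406 → |·| = √(2²+1406²) = √1976840 ≈ 1406, ∠ = arctan(1406/2) ≈ 89.92°
pole (s+336): 336 + j1406 → |·| = √(336²+1406²) = √2089732 ≈ 1445.6, ∠ = arctan(1406/336) ≈ 76.56°
|G| = 20 · 1406 / 2.0325e+06 ≈ 0.013835
Gain = 20 log₁₀(0.013835) ≈ -37.18 dB
∠G = 89.84° − 166.48° = -76.64°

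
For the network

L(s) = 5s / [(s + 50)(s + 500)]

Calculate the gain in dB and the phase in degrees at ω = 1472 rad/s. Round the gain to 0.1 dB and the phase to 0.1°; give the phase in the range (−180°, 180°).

At s = jω = j1472:
zero at origin: s = j1472 → |·| = 1472, ∠ = 90.00°
pole (s+50): 50 + j1472 → |·| = √(50²+1472²) = √2169284 ≈ 1472.8, ∠ = arctan(1472/50) ≈ 88.05°
pole (s+500): 500 + j1472 → |·| = √(500²+1472²) = √2416784 ≈ 1554.6, ∠ = arctan(1472/500) ≈ 71.24°
|L| = 5 · 1472 / 2.2896e+06 ≈ 0.0032145
Gain = 20 log₁₀(0.0032145) ≈ -49.86 dB
∠L = 90.00° − 159.29° = -69.29°

-49.9 dB, -69.3°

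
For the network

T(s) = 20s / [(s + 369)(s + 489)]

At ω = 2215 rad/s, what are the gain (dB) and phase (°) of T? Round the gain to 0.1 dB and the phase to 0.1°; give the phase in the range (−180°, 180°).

-41.2 dB, -68.1°

At s = jω = j2215:
zero at origin: s = j2215 → |·| = 2215, ∠ = 90.00°
pole (s+369): 369 + j2215 → |·| = √(369²+2215²) = √5042386 ≈ 2245.5, ∠ = arctan(2215/369) ≈ 80.54°
pole (s+489): 489 + j2215 → |·| = √(489²+2215²) = √5145346 ≈ 2268.3, ∠ = arctan(2215/489) ≈ 77.55°
|T| = 20 · 2215 / 5.0935e+06 ≈ 0.0086974
Gain = 20 log₁₀(0.0086974) ≈ -41.21 dB
∠T = 90.00° − 158.09° = -68.09°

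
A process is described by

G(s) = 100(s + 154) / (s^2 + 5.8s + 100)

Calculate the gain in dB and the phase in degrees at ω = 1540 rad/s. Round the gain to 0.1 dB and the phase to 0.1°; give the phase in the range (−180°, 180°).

At s = jω = j1540:
zero (s+154): 154 + j1540 → |·| = √(154²+1540²) = √2395316 ≈ 1547.7, ∠ = arctan(1540/154) ≈ 84.29°
quadratic: (j1540)² + 5.8·j1540 + 100 = -2371500 + j8932 → |·| ≈ 2.3715e+06, ∠ ≈ 179.78°
|G| = 100 · 1547.7 / 2.3715e+06 ≈ 0.065262
Gain = 20 log₁₀(0.065262) ≈ -23.71 dB
∠G = 84.29° − 179.78° = -95.49°

-23.7 dB, -95.5°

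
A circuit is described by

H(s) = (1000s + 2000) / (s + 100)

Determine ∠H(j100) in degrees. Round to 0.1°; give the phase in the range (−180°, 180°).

Substitute s = j100:
Numerator: 1000(j100) + 2000 = 2000 + j100000
Denominator: (j100) + 100 = 100 + j100
|N| = √(2000² + 100000²) ≈ 1.0002e+05, ∠N ≈ 88.85°
|D| = √(100² + 100²) ≈ 141.42, ∠D ≈ 45.00°
∠H = 88.85° − 45.00° = 43.85°

43.9°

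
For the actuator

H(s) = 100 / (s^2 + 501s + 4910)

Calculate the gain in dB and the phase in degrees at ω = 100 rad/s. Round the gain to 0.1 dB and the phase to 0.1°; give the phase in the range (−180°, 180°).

Substitute s = j100:
Numerator: 100 = 100 + j0
Denominator: (j100)^2 + 501(j100) + 4910 = -5090 + j50100
|N| = √(100² + 0²) ≈ 100, ∠N ≈ 0.00°
|D| = √(5090² + 50100²) ≈ 50358, ∠D ≈ 95.80°
|H| = 100 / 50358 ≈ 0.0019858
Gain = 20 log₁₀(0.0019858) ≈ -54.04 dB
∠H = 0.00° − 95.80° = -95.80°

-54.0 dB, -95.8°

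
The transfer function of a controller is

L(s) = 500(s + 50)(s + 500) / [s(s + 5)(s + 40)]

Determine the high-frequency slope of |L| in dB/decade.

Each pole contributes −20 dB/decade at high frequency; each zero contributes +20 dB/decade.
Net: 2 zero(s) − 3 pole(s) → -20 dB/decade.

-20 dB/decade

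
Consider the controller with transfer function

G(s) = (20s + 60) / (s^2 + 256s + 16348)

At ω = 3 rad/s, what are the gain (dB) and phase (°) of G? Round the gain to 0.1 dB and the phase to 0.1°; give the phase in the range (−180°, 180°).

Substitute s = j3:
Numerator: 20(j3) + 60 = 60 + j60
Denominator: (j3)^2 + 256(j3) + 16348 = 16339 + j768
|N| = √(60² + 60²) ≈ 84.853, ∠N ≈ 45.00°
|D| = √(16339² + 768²) ≈ 16357, ∠D ≈ 2.69°
|G| = 84.853 / 16357 ≈ 0.0051876
Gain = 20 log₁₀(0.0051876) ≈ -45.70 dB
∠G = 45.00° − 2.69° = 42.31°

-45.7 dB, 42.3°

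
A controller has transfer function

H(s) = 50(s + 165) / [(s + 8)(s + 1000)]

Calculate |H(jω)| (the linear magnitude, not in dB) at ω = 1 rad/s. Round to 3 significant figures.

1.02

At s = jω = j1:
zero (s+165): 165 + j1 → |·| = √(165²+1²) = √27226 ≈ 165, ∠ = arctan(1/165) ≈ 0.35°
pole (s+8): 8 + j1 → |·| = √(8²+1²) = √65 ≈ 8.0623, ∠ = arctan(1/8) ≈ 7.13°
pole (s+1000): 1000 + j1 → |·| = √(1000²+1²) = √1000001 ≈ 1000, ∠ = arctan(1/1000) ≈ 0.06°
|H| = 50 · 165 / 8062.3 ≈ 1.0233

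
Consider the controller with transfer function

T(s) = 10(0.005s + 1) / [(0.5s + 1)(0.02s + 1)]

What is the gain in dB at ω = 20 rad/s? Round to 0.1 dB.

-0.6 dB

At ω = 20 rad/s:
zero (1 + j20·0.005) = 1 + j0.1 → |·| ≈ 1.005, ∠ ≈ 5.71°
pole (1 + j20·0.5) = 1 + j10 → |·| ≈ 10.05, ∠ ≈ 84.29°
pole (1 + j20·0.02) = 1 + j0.4 → |·| ≈ 1.077, ∠ ≈ 21.80°
|T| = 10 · 1.005 / (10.05 · 1.077) ≈ 0.92851
Gain = 20 log₁₀(0.92851) ≈ -0.64 dB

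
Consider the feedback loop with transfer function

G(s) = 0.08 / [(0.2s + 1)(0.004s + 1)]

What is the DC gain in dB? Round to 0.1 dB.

-21.9 dB

G(0) = 0.08 · 1 / 1 = 0.08
20 log₁₀(0.08) ≈ -21.94 dB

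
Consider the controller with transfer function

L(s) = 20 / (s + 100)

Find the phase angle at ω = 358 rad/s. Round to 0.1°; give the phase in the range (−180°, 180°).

-74.4°

Substitute s = j358:
Numerator: 20 = 20 + j0
Denominator: (j358) + 100 = 100 + j358
|N| = √(20² + 0²) ≈ 20, ∠N ≈ 0.00°
|D| = √(100² + 358²) ≈ 371.7, ∠D ≈ 74.39°
∠L = 0.00° − 74.39° = -74.39°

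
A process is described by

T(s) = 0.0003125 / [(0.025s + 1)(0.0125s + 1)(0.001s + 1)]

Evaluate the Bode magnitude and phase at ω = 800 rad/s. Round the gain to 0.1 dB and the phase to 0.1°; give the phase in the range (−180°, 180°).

-118.3 dB, 149.9°

At ω = 800 rad/s:
pole (1 + j800·0.025) = 1 + j20 → |·| ≈ 20.025, ∠ ≈ 87.14°
pole (1 + j800·0.0125) = 1 + j10 → |·| ≈ 10.05, ∠ ≈ 84.29°
pole (1 + j800·0.001) = 1 + j0.8 → |·| ≈ 1.2806, ∠ ≈ 38.66°
|T| = 0.0003125 · 1 / (20.025 · 10.05 · 1.2806) ≈ 1.2125e-06
Gain = 20 log₁₀(1.2125e-06) ≈ -118.33 dB
∠T = (0°) − (87.14° + 84.29° + 38.66°) = -210.09° ≡ 149.91° (principal value)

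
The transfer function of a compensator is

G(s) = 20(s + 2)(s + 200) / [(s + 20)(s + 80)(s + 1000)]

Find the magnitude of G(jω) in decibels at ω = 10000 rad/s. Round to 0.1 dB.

At s = jω = j10000:
zero (s+2): 2 + j10000 → |·| = √(2²+10000²) = √100000004 ≈ 10000, ∠ = arctan(10000/2) ≈ 89.99°
zero (s+200): 200 + j10000 → |·| = √(200²+10000²) = √100040000 ≈ 10002, ∠ = arctan(10000/200) ≈ 88.85°
pole (s+20): 20 + j10000 → |·| = √(20²+10000²) = √100000400 ≈ 10000, ∠ = arctan(10000/20) ≈ 89.89°
pole (s+80): 80 + j10000 → |·| = √(80²+10000²) = √100006400 ≈ 10000, ∠ = arctan(10000/80) ≈ 89.54°
pole (s+1000): 1000 + j10000 → |·| = √(1000²+10000²) = √101000000 ≈ 10050, ∠ = arctan(10000/1000) ≈ 84.29°
|G| = 20 · 1.0002e+08 / 1.005e+12 ≈ 0.0019904
Gain = 20 log₁₀(0.0019904) ≈ -54.02 dB

-54.0 dB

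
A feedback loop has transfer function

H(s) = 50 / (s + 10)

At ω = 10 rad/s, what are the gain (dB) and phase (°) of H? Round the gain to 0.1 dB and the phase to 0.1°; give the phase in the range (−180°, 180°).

At s = jω = j10:
pole (s+10): 10 + j10 → |·| = √(10²+10²) = √200 ≈ 14.142, ∠ = arctan(10/10) ≈ 45.00°
|H| = 50 / 14.142 ≈ 3.5356
Gain = 20 log₁₀(3.5356) ≈ 10.97 dB
∠H = 0.00° − 45.00° = -45.00°

11.0 dB, -45.0°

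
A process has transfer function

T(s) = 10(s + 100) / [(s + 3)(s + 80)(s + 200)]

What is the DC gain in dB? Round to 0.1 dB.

T(0) = 10·100 / (3·80·200) ≈ 0.020833
20 log₁₀(0.020833) ≈ -33.62 dB

-33.6 dB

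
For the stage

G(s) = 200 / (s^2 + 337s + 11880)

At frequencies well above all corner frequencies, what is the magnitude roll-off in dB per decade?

-40 dB/decade

Each pole contributes −20 dB/decade at high frequency; each zero contributes +20 dB/decade.
Net: 0 zero(s) − 2 pole(s) → -40 dB/decade.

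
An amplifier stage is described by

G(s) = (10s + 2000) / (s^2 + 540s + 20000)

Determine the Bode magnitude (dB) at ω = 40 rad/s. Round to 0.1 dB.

Substitute s = j40:
Numerator: 10(j40) + 2000 = 2000 + j400
Denominator: (j40)^2 + 540(j40) + 20000 = 18400 + j21600
|N| = √(2000² + 400²) ≈ 2039.6, ∠N ≈ 11.31°
|D| = √(18400² + 21600²) ≈ 28375, ∠D ≈ 49.57°
|G| = 2039.6 / 28375 ≈ 0.07188
Gain = 20 log₁₀(0.07188) ≈ -22.87 dB

-22.9 dB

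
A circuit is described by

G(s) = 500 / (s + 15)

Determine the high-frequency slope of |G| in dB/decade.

-20 dB/decade

Each pole contributes −20 dB/decade at high frequency; each zero contributes +20 dB/decade.
Net: 0 zero(s) − 1 pole(s) → -20 dB/decade.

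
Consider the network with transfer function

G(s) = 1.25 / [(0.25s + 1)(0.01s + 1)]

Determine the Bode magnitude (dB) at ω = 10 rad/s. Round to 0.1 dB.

At ω = 10 rad/s:
pole (1 + j10·0.25) = 1 + j2.5 → |·| ≈ 2.6926, ∠ ≈ 68.20°
pole (1 + j10·0.01) = 1 + j0.1 → |·| ≈ 1.005, ∠ ≈ 5.71°
|G| = 1.25 · 1 / (2.6926 · 1.005) ≈ 0.46193
Gain = 20 log₁₀(0.46193) ≈ -6.71 dB

-6.7 dB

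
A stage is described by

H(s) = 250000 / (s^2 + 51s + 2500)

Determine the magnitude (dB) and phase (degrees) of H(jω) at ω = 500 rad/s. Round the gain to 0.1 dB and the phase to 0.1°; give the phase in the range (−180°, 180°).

At s = jω = j500:
quadratic: (j500)² + 51·j500 + 2500 = -247500 + j25500 → |·| ≈ 2.4881e+05, ∠ ≈ 174.12°
|H| = 250000 / 2.4881e+05 ≈ 1.0048
Gain = 20 log₁₀(1.0048) ≈ 0.04 dB
∠H = 0.00° − 174.12° = -174.12°

0.0 dB, -174.1°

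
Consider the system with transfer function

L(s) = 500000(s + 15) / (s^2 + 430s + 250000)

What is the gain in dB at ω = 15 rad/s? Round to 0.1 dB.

32.6 dB

At s = jω = j15:
zero (s+15): 15 + j15 → |·| = √(15²+15²) = √450 ≈ 21.213, ∠ = arctan(15/15) ≈ 45.00°
quadratic: (j15)² + 430·j15 + 250000 = 249775 + j6450 → |·| ≈ 2.4986e+05, ∠ ≈ 1.48°
|L| = 500000 · 21.213 / 2.4986e+05 ≈ 42.45
Gain = 20 log₁₀(42.45) ≈ 32.56 dB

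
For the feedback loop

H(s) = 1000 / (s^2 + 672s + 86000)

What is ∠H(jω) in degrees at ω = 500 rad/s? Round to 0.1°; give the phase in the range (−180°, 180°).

Substitute s = j500:
Numerator: 1000 = 1000 + j0
Denominator: (j500)^2 + 672(j500) + 86000 = -164000 + j336000
|N| = √(1000² + 0²) ≈ 1000, ∠N ≈ 0.00°
|D| = √(164000² + 336000²) ≈ 3.7389e+05, ∠D ≈ 116.02°
∠H = 0.00° − 116.02° = -116.02°

-116.0°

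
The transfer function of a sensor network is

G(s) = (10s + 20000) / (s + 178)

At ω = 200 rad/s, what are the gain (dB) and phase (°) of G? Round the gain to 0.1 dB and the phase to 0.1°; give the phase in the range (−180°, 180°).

Substitute s = j200:
Numerator: 10(j200) + 20000 = 20000 + j2000
Denominator: (j200) + 178 = 178 + j200
|N| = √(20000² + 2000²) ≈ 20100, ∠N ≈ 5.71°
|D| = √(178² + 200²) ≈ 267.74, ∠D ≈ 48.33°
|G| = 20100 / 267.74 ≈ 75.073
Gain = 20 log₁₀(75.073) ≈ 37.51 dB
∠G = 5.71° − 48.33° = -42.62°

37.5 dB, -42.6°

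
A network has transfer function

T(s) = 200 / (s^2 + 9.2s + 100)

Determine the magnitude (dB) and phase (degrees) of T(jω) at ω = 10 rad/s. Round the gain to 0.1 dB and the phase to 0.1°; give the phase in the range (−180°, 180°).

At s = jω = j10:
quadratic: (j10)² + 9.2·j10 + 100 = 0 + j92 → |·| ≈ 92, ∠ ≈ 90.00°
|T| = 200 / 92 ≈ 2.1739
Gain = 20 log₁₀(2.1739) ≈ 6.74 dB
∠T = 0.00° − 90.00° = -90.00°

6.7 dB, -90.0°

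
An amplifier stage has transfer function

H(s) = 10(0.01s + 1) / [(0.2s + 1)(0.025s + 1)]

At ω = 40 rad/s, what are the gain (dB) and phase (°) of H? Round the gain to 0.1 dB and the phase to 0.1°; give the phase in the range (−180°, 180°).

At ω = 40 rad/s:
zero (1 + j40·0.01) = 1 + j0.4 → |·| ≈ 1.077, ∠ ≈ 21.80°
pole (1 + j40·0.2) = 1 + j8 → |·| ≈ 8.0623, ∠ ≈ 82.87°
pole (1 + j40·0.025) = 1 + j1 → |·| ≈ 1.4142, ∠ ≈ 45.00°
|H| = 10 · 1.077 / (8.0623 · 1.4142) ≈ 0.9446
Gain = 20 log₁₀(0.9446) ≈ -0.50 dB
∠H = (21.80°) − (82.87° + 45.00°) = -106.07°

-0.5 dB, -106.1°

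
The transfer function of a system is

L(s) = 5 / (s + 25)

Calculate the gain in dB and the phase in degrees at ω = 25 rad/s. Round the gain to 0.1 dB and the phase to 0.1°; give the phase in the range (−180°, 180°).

Substitute s = j25:
Numerator: 5 = 5 + j0
Denominator: (j25) + 25 = 25 + j25
|N| = √(5² + 0²) ≈ 5, ∠N ≈ 0.00°
|D| = √(25² + 25²) ≈ 35.355, ∠D ≈ 45.00°
|L| = 5 / 35.355 ≈ 0.14142
Gain = 20 log₁₀(0.14142) ≈ -16.99 dB
∠L = 0.00° − 45.00° = -45.00°

-17.0 dB, -45.0°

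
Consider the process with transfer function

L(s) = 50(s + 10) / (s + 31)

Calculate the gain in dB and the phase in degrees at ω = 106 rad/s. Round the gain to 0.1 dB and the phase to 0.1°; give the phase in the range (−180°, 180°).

33.7 dB, 10.9°

At s = jω = j106:
zero (s+10): 10 + j106 → |·| = √(10²+106²) = √11336 ≈ 106.47, ∠ = arctan(106/10) ≈ 84.61°
pole (s+31): 31 + j106 → |·| = √(31²+106²) = √12197 ≈ 110.44, ∠ = arctan(106/31) ≈ 73.70°
|L| = 50 · 106.47 / 110.44 ≈ 48.203
Gain = 20 log₁₀(48.203) ≈ 33.66 dB
∠L = 84.61° − 73.70° = 10.91°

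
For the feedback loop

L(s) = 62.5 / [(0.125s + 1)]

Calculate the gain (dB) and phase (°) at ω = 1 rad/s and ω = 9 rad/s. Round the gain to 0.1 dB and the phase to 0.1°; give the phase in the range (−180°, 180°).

At ω = 1 rad/s:
pole (1 + j1·0.125) = 1 + j0.125 → |·| ≈ 1.0078, ∠ ≈ 7.13°
|L| = 62.5 · 1 / (1.0078) ≈ 62.016
Gain = 20 log₁₀(62.016) ≈ 35.85 dB
∠L = (0°) − (7.13°) = -7.13°

At ω = 9 rad/s:
pole (1 + j9·0.125) = 1 + j1.125 → |·| ≈ 1.5052, ∠ ≈ 48.37°
|L| = 62.5 · 1 / (1.5052) ≈ 41.523
Gain = 20 log₁₀(41.523) ≈ 32.37 dB
∠L = (0°) − (48.37°) = -48.37°

ω = 1: 35.9 dB, -7.1°; ω = 9: 32.4 dB, -48.4°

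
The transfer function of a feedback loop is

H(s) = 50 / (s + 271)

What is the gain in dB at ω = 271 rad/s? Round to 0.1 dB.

-17.7 dB

At s = jω = j271:
pole (s+271): 271 + j271 → |·| = √(271²+271²) = √146882 ≈ 383.25, ∠ = arctan(271/271) ≈ 45.00°
|H| = 50 / 383.25 ≈ 0.13046
Gain = 20 log₁₀(0.13046) ≈ -17.69 dB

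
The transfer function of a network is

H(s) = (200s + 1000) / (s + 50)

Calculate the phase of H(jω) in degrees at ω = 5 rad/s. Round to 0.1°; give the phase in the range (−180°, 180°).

Substitute s = j5:
Numerator: 200(j5) + 1000 = 1000 + j1000
Denominator: (j5) + 50 = 50 + j5
|N| = √(1000² + 1000²) ≈ 1414.2, ∠N ≈ 45.00°
|D| = √(50² + 5²) ≈ 50.249, ∠D ≈ 5.71°
∠H = 45.00° − 5.71° = 39.29°

39.3°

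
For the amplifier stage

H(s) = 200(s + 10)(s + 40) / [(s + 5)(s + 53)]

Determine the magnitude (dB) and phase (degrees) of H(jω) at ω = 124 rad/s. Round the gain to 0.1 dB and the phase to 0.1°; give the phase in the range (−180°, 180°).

45.7 dB, 3.0°

At s = jω = j124:
zero (s+10): 10 + j124 → |·| = √(10²+124²) = √15476 ≈ 124.4, ∠ = arctan(124/10) ≈ 85.39°
zero (s+40): 40 + j124 → |·| = √(40²+124²) = √16976 ≈ 130.29, ∠ = arctan(124/40) ≈ 72.12°
pole (s+5): 5 + j124 → |·| = √(5²+124²) = √15401 ≈ 124.1, ∠ = arctan(124/5) ≈ 87.69°
pole (s+53): 53 + j124 → |·| = √(53²+124²) = √18185 ≈ 134.85, ∠ = arctan(124/53) ≈ 66.86°
|H| = 200 · 16208 / 16735 ≈ 193.7
Gain = 20 log₁₀(193.7) ≈ 45.74 dB
∠H = 157.51° − 154.55° = 2.96°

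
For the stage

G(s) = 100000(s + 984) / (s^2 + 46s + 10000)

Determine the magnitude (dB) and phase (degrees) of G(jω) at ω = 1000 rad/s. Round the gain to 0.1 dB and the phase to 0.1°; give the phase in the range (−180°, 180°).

At s = jω = j1000:
zero (s+984): 984 + j1000 → |·| = √(984²+1000²) = √1968256 ≈ 1402.9, ∠ = arctan(1000/984) ≈ 45.46°
quadratic: (j1000)² + 46·j1000 + 10000 = -990000 + j46000 → |·| ≈ 9.9107e+05, ∠ ≈ 177.34°
|G| = 100000 · 1402.9 / 9.9107e+05 ≈ 141.55
Gain = 20 log₁₀(141.55) ≈ 43.02 dB
∠G = 45.46° − 177.34° = -131.88°

43.0 dB, -131.9°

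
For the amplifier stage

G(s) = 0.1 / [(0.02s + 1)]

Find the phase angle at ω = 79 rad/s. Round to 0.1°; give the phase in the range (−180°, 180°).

-57.7°

At ω = 79 rad/s:
pole (1 + j79·0.02) = 1 + j1.58 → |·| ≈ 1.8699, ∠ ≈ 57.67°
∠G = (0°) − (57.67°) = -57.67°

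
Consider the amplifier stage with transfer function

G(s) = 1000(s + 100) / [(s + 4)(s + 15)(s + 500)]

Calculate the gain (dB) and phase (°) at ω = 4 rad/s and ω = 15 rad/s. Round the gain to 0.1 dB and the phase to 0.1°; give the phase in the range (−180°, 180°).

ω = 4: 7.2 dB, -58.1°; ω = 15: -4.2 dB, -113.3°

At s = jω = j4:
zero (s+100): 100 + j4 → |·| = √(100²+4²) = √10016 ≈ 100.08, ∠ = arctan(4/100) ≈ 2.29°
pole (s+4): 4 + j4 → |·| = √(4²+4²) = √32 ≈ 5.6569, ∠ = arctan(4/4) ≈ 45.00°
pole (s+15): 15 + j4 → |·| = √(15²+4²) = √241 ≈ 15.524, ∠ = arctan(4/15) ≈ 14.93°
pole (s+500): 500 + j4 → |·| = √(500²+4²) = √250016 ≈ 500.02, ∠ = arctan(4/500) ≈ 0.46°
|G| = 1000 · 100.08 / 43911 ≈ 2.2792
Gain = 20 log₁₀(2.2792) ≈ 7.16 dB
∠G = 2.29° − 60.39° = -58.10°

At s = jω = j15:
zero (s+100): 100 + j15 → |·| = √(100²+15²) = √10225 ≈ 101.12, ∠ = arctan(15/100) ≈ 8.53°
pole (s+4): 4 + j15 → |·| = √(4²+15²) = √241 ≈ 15.524, ∠ = arctan(15/4) ≈ 75.07°
pole (s+15): 15 + j15 → |·| = √(15²+15²) = √450 ≈ 21.213, ∠ = arctan(15/15) ≈ 45.00°
pole (s+500): 500 + j15 → |·| = √(500²+15²) = √250225 ≈ 500.22, ∠ = arctan(15/500) ≈ 1.72°
|G| = 1000 · 101.12 / 1.6473e+05 ≈ 0.61385
Gain = 20 log₁₀(0.61385) ≈ -4.24 dB
∠G = 8.53° − 121.79° = -113.26°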